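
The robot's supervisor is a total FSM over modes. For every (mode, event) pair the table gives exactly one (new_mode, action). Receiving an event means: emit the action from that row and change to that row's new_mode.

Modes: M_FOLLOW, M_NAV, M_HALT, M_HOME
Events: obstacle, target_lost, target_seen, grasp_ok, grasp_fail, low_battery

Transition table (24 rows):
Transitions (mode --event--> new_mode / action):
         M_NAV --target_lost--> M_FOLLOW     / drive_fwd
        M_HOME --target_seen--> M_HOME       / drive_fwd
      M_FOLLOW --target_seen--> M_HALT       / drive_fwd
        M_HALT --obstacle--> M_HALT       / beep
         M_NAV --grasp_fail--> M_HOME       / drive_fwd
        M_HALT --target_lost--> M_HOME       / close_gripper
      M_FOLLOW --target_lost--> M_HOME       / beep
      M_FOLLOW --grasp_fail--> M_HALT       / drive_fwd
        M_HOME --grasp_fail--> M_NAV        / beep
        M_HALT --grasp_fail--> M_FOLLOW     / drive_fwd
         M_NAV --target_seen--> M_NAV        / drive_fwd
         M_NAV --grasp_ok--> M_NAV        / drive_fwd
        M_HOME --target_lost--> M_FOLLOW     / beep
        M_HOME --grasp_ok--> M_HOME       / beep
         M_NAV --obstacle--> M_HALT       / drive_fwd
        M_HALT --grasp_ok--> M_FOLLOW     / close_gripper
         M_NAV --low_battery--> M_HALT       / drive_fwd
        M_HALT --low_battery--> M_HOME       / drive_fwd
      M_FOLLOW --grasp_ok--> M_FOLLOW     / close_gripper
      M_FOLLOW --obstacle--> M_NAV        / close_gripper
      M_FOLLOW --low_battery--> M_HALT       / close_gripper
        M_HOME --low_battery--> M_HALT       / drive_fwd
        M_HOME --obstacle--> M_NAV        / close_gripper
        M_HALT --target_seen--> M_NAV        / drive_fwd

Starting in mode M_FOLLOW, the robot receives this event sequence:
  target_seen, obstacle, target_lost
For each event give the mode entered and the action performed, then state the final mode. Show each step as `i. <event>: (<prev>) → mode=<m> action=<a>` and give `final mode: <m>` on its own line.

1. target_seen: (M_FOLLOW) → mode=M_HALT action=drive_fwd
2. obstacle: (M_HALT) → mode=M_HALT action=beep
3. target_lost: (M_HALT) → mode=M_HOME action=close_gripper

final mode: M_HOME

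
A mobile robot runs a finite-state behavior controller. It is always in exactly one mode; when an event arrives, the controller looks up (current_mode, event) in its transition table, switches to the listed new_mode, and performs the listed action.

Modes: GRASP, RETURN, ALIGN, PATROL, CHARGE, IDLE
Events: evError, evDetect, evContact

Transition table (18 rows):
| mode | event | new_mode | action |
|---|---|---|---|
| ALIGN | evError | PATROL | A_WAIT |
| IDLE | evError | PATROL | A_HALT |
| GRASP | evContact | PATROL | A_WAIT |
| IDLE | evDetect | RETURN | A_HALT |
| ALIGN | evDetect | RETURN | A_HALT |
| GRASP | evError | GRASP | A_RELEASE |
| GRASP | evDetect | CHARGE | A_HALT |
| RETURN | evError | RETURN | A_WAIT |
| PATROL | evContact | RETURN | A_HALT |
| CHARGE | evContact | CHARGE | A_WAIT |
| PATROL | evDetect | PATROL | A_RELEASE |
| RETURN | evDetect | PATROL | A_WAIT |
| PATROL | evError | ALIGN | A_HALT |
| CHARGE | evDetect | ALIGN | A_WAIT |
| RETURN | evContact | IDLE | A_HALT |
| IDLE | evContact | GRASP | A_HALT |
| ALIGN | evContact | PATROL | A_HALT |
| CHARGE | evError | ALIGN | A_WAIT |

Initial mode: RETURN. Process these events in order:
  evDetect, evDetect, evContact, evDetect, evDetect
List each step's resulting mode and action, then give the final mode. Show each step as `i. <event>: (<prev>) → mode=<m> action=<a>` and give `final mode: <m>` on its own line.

final mode: PATROL

1. evDetect: (RETURN) → mode=PATROL action=A_WAIT
2. evDetect: (PATROL) → mode=PATROL action=A_RELEASE
3. evContact: (PATROL) → mode=RETURN action=A_HALT
4. evDetect: (RETURN) → mode=PATROL action=A_WAIT
5. evDetect: (PATROL) → mode=PATROL action=A_RELEASE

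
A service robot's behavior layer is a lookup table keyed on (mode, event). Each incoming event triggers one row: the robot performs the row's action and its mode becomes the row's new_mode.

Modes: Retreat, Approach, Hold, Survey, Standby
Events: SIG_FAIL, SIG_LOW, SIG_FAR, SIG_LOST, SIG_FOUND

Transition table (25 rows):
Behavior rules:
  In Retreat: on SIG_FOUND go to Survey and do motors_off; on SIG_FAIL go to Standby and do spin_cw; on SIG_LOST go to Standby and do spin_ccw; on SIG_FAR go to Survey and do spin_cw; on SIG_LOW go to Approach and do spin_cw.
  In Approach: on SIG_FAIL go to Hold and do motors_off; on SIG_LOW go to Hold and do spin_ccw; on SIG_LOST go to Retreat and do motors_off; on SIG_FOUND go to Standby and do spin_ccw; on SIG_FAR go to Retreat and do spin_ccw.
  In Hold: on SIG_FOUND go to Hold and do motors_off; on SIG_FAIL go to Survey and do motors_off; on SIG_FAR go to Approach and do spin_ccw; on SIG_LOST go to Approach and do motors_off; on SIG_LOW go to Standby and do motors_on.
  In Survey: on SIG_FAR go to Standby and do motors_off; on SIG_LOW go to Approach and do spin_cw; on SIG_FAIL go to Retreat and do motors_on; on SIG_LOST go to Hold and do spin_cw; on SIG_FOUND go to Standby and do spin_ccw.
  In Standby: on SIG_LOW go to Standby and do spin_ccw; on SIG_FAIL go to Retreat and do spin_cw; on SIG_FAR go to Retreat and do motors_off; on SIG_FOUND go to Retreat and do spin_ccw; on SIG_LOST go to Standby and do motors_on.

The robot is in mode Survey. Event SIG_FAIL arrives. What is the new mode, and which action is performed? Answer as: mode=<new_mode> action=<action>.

mode=Retreat action=motors_on

current mode = Survey; filter table to that mode:
  (Survey, SIG_FAR) → (Standby, motors_off)
  (Survey, SIG_LOW) → (Approach, spin_cw)
  (Survey, SIG_FAIL) → (Retreat, motors_on)  ← event matches
  (Survey, SIG_LOST) → (Hold, spin_cw)
  (Survey, SIG_FOUND) → (Standby, spin_ccw)
event = SIG_FAIL selects (Retreat, motors_on)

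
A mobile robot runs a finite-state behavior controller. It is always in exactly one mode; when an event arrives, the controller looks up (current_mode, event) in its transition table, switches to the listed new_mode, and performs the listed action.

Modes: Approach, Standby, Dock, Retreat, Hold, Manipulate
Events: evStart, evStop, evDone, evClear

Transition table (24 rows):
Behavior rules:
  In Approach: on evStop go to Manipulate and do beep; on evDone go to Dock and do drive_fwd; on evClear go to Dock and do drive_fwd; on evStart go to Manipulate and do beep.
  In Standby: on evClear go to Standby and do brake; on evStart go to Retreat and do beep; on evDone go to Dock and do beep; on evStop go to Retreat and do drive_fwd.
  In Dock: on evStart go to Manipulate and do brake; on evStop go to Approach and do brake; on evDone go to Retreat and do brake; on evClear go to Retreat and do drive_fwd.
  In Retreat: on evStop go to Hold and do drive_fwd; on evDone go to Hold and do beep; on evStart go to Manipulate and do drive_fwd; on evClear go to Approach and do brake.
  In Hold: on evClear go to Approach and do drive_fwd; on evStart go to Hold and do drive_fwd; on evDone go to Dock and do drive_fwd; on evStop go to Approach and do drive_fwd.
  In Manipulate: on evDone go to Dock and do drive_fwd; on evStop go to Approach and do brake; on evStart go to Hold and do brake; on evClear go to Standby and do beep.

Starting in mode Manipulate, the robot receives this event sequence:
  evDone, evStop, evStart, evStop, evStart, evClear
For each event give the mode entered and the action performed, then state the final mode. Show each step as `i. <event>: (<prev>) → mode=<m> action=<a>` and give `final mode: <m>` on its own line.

1. evDone: (Manipulate) → mode=Dock action=drive_fwd
2. evStop: (Dock) → mode=Approach action=brake
3. evStart: (Approach) → mode=Manipulate action=beep
4. evStop: (Manipulate) → mode=Approach action=brake
5. evStart: (Approach) → mode=Manipulate action=beep
6. evClear: (Manipulate) → mode=Standby action=beep

final mode: Standby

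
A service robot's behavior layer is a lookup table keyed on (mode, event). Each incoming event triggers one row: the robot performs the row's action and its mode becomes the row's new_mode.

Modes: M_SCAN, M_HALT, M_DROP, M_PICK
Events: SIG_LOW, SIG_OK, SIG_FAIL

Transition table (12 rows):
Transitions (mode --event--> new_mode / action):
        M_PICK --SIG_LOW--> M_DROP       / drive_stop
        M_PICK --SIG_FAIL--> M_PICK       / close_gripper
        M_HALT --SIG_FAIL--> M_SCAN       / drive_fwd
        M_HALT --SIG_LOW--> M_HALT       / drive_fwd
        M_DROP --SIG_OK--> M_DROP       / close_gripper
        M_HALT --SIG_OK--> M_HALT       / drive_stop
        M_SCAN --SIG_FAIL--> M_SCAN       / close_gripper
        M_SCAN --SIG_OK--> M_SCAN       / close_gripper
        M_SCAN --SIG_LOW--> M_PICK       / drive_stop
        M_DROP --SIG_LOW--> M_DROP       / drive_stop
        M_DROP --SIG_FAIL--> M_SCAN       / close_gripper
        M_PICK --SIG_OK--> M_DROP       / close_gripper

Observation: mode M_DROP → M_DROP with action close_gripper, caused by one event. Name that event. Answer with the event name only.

SIG_OK

try SIG_LOW: (M_DROP, SIG_LOW) → (M_DROP, drive_stop)
try SIG_OK: (M_DROP, SIG_OK) → (M_DROP, close_gripper)  ← matches
try SIG_FAIL: (M_DROP, SIG_FAIL) → (M_SCAN, close_gripper)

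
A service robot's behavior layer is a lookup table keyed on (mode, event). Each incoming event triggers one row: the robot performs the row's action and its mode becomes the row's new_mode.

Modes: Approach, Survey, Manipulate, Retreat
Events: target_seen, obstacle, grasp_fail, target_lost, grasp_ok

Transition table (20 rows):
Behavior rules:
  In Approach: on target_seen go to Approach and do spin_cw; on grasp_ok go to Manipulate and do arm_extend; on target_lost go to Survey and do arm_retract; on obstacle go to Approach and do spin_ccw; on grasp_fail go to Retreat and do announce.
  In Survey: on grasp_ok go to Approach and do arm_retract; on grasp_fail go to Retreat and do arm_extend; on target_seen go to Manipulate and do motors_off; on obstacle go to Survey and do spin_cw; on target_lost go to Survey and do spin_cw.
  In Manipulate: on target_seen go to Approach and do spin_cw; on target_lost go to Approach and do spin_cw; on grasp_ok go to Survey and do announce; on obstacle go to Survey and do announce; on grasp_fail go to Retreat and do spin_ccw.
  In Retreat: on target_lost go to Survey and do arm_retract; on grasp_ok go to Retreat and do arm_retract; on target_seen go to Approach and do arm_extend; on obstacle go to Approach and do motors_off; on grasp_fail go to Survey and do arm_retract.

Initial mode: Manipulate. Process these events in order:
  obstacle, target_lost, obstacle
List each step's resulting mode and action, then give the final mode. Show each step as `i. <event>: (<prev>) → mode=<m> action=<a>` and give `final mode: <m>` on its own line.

final mode: Survey

1. obstacle: (Manipulate) → mode=Survey action=announce
2. target_lost: (Survey) → mode=Survey action=spin_cw
3. obstacle: (Survey) → mode=Survey action=spin_cw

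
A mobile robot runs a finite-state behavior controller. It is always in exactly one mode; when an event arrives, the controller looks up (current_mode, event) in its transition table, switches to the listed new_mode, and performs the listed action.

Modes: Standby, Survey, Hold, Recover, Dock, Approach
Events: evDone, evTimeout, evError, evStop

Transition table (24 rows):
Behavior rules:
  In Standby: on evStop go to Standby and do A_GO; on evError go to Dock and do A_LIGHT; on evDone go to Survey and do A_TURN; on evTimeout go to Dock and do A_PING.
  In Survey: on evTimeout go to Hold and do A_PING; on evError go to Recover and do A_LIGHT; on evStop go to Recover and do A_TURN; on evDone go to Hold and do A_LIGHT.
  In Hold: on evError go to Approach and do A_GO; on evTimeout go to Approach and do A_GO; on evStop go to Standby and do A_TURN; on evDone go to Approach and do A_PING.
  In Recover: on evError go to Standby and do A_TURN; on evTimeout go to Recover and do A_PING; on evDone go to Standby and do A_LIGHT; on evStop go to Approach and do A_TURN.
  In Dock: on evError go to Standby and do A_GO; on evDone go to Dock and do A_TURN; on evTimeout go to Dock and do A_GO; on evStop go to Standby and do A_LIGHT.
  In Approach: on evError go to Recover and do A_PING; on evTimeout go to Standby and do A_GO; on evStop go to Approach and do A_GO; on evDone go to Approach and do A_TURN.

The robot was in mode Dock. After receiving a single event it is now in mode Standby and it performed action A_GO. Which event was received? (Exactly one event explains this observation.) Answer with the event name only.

try evDone: (Dock, evDone) → (Dock, A_TURN)
try evTimeout: (Dock, evTimeout) → (Dock, A_GO)
try evError: (Dock, evError) → (Standby, A_GO)  ← matches
try evStop: (Dock, evStop) → (Standby, A_LIGHT)

evError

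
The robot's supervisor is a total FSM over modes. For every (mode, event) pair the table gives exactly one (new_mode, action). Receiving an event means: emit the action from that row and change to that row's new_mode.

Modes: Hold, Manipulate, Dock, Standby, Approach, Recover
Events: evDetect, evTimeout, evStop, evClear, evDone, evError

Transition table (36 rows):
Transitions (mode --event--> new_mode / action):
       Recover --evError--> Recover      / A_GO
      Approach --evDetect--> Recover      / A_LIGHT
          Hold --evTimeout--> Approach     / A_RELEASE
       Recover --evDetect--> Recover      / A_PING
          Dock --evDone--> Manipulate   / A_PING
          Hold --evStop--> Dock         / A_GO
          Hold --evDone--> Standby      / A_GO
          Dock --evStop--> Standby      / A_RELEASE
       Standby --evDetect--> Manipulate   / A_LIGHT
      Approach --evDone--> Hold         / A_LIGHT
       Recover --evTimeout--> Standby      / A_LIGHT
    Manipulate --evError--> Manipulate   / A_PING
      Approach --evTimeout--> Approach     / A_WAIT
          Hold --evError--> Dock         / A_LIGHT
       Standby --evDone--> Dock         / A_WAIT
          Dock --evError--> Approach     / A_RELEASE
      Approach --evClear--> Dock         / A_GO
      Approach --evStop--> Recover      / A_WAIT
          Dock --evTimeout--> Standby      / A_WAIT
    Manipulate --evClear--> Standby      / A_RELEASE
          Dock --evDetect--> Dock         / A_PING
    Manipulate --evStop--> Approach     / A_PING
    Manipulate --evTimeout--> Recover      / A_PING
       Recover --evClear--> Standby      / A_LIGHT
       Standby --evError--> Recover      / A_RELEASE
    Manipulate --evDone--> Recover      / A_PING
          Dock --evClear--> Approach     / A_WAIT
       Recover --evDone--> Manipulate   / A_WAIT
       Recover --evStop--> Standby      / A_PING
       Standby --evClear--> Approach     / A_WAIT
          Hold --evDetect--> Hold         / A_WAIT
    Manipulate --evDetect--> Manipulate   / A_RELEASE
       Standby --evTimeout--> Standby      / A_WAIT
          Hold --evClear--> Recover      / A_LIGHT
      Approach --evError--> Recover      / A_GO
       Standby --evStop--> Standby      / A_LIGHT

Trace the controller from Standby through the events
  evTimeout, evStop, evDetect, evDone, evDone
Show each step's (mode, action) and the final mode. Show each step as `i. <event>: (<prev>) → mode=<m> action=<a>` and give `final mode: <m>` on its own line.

1. evTimeout: (Standby) → mode=Standby action=A_WAIT
2. evStop: (Standby) → mode=Standby action=A_LIGHT
3. evDetect: (Standby) → mode=Manipulate action=A_LIGHT
4. evDone: (Manipulate) → mode=Recover action=A_PING
5. evDone: (Recover) → mode=Manipulate action=A_WAIT

final mode: Manipulate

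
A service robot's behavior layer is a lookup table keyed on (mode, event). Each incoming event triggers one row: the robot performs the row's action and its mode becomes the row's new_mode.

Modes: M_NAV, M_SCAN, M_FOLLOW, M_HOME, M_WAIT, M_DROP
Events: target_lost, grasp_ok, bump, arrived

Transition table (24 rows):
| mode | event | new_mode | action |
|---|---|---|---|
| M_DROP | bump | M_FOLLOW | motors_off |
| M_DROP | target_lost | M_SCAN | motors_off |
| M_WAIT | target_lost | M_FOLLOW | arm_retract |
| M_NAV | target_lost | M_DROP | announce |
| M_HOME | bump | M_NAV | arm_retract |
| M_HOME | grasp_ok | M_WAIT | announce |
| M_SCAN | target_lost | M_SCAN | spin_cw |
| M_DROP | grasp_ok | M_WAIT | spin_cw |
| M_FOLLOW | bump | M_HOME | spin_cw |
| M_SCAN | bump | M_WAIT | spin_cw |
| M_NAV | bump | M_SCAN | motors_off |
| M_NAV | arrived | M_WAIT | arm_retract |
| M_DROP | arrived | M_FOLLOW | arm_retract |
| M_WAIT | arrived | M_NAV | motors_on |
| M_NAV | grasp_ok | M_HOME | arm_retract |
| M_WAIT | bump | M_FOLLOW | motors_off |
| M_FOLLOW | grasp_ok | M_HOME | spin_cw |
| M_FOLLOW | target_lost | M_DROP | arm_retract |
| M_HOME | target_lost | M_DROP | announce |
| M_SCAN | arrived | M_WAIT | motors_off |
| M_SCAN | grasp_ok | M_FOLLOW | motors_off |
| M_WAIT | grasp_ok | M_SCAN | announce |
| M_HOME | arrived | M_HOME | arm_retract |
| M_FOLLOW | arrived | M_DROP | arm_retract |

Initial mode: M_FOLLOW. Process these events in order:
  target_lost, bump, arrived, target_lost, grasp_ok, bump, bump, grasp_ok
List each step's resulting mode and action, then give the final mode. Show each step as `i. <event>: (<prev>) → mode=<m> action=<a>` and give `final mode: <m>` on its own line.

final mode: M_HOME

1. target_lost: (M_FOLLOW) → mode=M_DROP action=arm_retract
2. bump: (M_DROP) → mode=M_FOLLOW action=motors_off
3. arrived: (M_FOLLOW) → mode=M_DROP action=arm_retract
4. target_lost: (M_DROP) → mode=M_SCAN action=motors_off
5. grasp_ok: (M_SCAN) → mode=M_FOLLOW action=motors_off
6. bump: (M_FOLLOW) → mode=M_HOME action=spin_cw
7. bump: (M_HOME) → mode=M_NAV action=arm_retract
8. grasp_ok: (M_NAV) → mode=M_HOME action=arm_retract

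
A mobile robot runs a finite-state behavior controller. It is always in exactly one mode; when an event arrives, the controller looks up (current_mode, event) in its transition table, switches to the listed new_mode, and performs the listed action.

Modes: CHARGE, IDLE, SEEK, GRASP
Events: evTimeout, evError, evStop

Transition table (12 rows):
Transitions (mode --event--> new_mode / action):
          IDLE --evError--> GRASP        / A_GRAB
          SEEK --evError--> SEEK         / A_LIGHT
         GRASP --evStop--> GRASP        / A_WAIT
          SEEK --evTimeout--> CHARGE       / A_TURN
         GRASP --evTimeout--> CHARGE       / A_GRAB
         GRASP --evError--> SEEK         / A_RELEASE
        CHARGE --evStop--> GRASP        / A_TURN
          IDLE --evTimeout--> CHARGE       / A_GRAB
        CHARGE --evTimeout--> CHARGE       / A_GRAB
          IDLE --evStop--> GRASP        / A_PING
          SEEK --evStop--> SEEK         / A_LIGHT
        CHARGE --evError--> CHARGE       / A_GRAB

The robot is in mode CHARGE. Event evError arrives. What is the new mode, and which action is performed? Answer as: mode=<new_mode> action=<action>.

current mode = CHARGE; filter table to that mode:
  (CHARGE, evStop) → (GRASP, A_TURN)
  (CHARGE, evTimeout) → (CHARGE, A_GRAB)
  (CHARGE, evError) → (CHARGE, A_GRAB)  ← event matches
event = evError selects (CHARGE, A_GRAB)

mode=CHARGE action=A_GRAB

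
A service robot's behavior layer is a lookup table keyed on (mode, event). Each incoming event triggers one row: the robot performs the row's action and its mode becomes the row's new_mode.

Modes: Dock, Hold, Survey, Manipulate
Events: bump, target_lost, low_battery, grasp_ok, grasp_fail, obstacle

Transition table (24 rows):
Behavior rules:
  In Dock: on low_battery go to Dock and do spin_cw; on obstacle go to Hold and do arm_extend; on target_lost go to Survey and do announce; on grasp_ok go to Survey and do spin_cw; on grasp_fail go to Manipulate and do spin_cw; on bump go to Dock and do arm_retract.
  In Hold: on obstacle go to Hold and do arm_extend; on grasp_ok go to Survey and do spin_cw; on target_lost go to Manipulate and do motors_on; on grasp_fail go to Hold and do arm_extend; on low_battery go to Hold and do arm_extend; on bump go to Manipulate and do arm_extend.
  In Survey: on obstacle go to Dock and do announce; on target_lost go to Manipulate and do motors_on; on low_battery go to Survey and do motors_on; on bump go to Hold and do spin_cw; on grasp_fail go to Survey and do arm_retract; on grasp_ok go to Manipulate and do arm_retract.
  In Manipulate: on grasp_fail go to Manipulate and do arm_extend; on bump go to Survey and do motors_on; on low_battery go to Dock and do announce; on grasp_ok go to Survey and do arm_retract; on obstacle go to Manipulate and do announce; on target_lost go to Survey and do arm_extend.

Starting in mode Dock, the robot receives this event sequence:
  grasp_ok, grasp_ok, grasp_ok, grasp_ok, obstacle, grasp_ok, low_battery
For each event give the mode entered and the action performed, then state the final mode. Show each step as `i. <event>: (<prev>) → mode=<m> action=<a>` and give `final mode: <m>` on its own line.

1. grasp_ok: (Dock) → mode=Survey action=spin_cw
2. grasp_ok: (Survey) → mode=Manipulate action=arm_retract
3. grasp_ok: (Manipulate) → mode=Survey action=arm_retract
4. grasp_ok: (Survey) → mode=Manipulate action=arm_retract
5. obstacle: (Manipulate) → mode=Manipulate action=announce
6. grasp_ok: (Manipulate) → mode=Survey action=arm_retract
7. low_battery: (Survey) → mode=Survey action=motors_on

final mode: Survey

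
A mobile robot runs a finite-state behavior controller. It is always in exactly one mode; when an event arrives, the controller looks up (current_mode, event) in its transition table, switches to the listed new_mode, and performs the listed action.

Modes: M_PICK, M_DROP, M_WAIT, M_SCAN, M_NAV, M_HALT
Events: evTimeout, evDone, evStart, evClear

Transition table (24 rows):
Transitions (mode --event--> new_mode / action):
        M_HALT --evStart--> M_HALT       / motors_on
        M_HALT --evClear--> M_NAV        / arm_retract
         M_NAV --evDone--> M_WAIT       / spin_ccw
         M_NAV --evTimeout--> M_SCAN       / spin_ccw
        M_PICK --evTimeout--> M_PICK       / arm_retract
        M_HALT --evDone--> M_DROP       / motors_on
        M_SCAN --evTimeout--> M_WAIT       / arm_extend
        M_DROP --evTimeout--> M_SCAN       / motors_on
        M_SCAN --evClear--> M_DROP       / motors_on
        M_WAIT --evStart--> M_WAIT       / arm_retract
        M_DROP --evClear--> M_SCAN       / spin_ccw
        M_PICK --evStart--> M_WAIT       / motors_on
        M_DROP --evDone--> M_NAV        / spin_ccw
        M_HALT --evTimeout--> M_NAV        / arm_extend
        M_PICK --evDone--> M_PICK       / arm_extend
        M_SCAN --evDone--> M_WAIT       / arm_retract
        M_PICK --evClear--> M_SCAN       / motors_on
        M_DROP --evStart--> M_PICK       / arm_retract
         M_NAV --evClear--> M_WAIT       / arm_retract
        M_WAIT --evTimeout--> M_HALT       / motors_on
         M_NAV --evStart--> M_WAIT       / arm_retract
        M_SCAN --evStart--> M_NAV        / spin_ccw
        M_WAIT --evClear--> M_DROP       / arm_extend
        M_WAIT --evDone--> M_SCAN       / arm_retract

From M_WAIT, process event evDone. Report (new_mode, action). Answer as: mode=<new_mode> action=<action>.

mode=M_SCAN action=arm_retract

current mode = M_WAIT; filter table to that mode:
  (M_WAIT, evStart) → (M_WAIT, arm_retract)
  (M_WAIT, evTimeout) → (M_HALT, motors_on)
  (M_WAIT, evClear) → (M_DROP, arm_extend)
  (M_WAIT, evDone) → (M_SCAN, arm_retract)  ← event matches
event = evDone selects (M_SCAN, arm_retract)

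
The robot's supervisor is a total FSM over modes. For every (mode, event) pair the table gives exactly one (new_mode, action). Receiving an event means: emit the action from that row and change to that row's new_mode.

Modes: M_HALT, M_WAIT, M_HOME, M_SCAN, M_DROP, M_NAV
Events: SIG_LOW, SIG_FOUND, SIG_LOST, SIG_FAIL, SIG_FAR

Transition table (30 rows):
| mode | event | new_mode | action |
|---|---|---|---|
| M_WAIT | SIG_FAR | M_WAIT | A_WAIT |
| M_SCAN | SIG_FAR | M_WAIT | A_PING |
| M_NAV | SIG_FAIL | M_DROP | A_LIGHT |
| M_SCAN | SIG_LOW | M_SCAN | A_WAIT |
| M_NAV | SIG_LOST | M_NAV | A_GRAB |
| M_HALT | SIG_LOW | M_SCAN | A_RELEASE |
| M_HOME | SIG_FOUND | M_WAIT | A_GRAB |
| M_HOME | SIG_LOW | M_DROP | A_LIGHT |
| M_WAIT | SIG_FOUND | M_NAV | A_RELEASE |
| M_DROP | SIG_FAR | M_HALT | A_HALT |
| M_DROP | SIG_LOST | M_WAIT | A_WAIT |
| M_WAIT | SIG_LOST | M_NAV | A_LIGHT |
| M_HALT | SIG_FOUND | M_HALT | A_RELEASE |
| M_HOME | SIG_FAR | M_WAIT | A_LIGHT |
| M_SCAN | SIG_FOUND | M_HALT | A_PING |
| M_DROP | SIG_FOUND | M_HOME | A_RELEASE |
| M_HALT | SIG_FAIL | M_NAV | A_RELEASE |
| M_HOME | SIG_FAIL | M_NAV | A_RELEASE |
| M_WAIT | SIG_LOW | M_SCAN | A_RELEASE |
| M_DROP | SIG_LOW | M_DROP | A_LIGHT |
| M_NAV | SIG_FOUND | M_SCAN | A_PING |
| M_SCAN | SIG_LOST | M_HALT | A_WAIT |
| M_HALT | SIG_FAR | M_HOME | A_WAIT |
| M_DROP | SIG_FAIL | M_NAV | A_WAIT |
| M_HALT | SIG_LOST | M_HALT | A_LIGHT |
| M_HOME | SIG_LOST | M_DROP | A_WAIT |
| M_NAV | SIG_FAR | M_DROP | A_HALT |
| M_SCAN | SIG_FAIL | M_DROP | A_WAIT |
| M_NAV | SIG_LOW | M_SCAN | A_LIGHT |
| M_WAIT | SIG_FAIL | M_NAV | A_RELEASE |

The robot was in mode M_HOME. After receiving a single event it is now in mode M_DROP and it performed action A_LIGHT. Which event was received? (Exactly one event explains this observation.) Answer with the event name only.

try SIG_LOW: (M_HOME, SIG_LOW) → (M_DROP, A_LIGHT)  ← matches
try SIG_FOUND: (M_HOME, SIG_FOUND) → (M_WAIT, A_GRAB)
try SIG_LOST: (M_HOME, SIG_LOST) → (M_DROP, A_WAIT)
try SIG_FAIL: (M_HOME, SIG_FAIL) → (M_NAV, A_RELEASE)
try SIG_FAR: (M_HOME, SIG_FAR) → (M_WAIT, A_LIGHT)

SIG_LOW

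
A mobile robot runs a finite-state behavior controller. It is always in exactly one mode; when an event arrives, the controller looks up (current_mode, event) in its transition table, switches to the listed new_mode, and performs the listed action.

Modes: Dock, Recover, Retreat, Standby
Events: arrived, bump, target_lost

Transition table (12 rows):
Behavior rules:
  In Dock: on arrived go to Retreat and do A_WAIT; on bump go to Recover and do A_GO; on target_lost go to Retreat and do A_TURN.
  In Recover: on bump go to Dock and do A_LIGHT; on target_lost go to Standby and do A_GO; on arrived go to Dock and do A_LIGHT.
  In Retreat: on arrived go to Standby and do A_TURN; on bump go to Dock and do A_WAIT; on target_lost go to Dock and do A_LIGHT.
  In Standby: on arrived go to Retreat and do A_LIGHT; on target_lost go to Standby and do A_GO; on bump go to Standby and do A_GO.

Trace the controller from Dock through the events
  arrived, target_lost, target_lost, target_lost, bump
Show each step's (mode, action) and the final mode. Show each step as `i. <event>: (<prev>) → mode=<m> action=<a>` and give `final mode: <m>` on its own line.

final mode: Recover

1. arrived: (Dock) → mode=Retreat action=A_WAIT
2. target_lost: (Retreat) → mode=Dock action=A_LIGHT
3. target_lost: (Dock) → mode=Retreat action=A_TURN
4. target_lost: (Retreat) → mode=Dock action=A_LIGHT
5. bump: (Dock) → mode=Recover action=A_GO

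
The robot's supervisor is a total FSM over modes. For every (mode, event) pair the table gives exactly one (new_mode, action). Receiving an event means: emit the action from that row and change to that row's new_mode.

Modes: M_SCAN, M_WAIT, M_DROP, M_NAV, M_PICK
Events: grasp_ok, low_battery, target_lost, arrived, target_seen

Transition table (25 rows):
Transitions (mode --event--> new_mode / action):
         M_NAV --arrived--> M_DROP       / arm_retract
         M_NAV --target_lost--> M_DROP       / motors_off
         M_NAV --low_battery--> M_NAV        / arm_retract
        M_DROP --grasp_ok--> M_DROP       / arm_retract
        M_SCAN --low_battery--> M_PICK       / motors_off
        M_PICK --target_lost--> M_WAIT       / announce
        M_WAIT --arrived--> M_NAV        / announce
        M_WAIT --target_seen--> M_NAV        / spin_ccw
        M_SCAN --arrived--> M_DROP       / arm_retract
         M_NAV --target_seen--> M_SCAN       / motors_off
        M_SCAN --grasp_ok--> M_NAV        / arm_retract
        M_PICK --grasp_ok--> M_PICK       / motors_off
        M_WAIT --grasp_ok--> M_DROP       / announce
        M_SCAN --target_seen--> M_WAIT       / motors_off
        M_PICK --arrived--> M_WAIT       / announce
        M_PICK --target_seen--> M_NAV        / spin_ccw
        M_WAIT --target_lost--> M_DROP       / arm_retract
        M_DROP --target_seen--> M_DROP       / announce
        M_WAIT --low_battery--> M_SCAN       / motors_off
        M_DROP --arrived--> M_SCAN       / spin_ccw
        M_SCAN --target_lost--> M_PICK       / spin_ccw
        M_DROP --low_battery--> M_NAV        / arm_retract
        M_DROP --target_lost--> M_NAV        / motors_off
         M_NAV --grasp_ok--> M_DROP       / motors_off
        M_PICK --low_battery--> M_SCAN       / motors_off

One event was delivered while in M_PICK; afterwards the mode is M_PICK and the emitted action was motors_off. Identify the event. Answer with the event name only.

try grasp_ok: (M_PICK, grasp_ok) → (M_PICK, motors_off)  ← matches
try low_battery: (M_PICK, low_battery) → (M_SCAN, motors_off)
try target_lost: (M_PICK, target_lost) → (M_WAIT, announce)
try arrived: (M_PICK, arrived) → (M_WAIT, announce)
try target_seen: (M_PICK, target_seen) → (M_NAV, spin_ccw)

grasp_ok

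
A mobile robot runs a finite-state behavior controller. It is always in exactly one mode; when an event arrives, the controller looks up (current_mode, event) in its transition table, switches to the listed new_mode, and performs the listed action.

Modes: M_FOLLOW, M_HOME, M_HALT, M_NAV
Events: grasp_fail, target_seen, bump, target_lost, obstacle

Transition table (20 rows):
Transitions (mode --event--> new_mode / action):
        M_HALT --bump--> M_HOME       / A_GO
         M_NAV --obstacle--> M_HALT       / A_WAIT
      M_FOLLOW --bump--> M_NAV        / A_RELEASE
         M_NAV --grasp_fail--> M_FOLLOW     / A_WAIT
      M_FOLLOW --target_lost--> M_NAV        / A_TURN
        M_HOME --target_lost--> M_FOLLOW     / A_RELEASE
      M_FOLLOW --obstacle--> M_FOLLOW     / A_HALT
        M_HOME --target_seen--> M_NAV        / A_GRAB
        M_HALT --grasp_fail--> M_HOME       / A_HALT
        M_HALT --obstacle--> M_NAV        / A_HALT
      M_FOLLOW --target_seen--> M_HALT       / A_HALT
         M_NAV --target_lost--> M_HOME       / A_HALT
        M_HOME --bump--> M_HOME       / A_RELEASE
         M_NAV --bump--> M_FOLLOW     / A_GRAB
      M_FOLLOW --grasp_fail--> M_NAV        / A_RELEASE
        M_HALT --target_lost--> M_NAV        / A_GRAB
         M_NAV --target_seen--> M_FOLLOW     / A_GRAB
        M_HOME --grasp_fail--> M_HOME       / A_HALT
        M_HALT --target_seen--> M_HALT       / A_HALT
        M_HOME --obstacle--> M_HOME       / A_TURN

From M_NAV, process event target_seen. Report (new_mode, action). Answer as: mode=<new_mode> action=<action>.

current mode = M_NAV; filter table to that mode:
  (M_NAV, obstacle) → (M_HALT, A_WAIT)
  (M_NAV, grasp_fail) → (M_FOLLOW, A_WAIT)
  (M_NAV, target_lost) → (M_HOME, A_HALT)
  (M_NAV, bump) → (M_FOLLOW, A_GRAB)
  (M_NAV, target_seen) → (M_FOLLOW, A_GRAB)  ← event matches
event = target_seen selects (M_FOLLOW, A_GRAB)

mode=M_FOLLOW action=A_GRAB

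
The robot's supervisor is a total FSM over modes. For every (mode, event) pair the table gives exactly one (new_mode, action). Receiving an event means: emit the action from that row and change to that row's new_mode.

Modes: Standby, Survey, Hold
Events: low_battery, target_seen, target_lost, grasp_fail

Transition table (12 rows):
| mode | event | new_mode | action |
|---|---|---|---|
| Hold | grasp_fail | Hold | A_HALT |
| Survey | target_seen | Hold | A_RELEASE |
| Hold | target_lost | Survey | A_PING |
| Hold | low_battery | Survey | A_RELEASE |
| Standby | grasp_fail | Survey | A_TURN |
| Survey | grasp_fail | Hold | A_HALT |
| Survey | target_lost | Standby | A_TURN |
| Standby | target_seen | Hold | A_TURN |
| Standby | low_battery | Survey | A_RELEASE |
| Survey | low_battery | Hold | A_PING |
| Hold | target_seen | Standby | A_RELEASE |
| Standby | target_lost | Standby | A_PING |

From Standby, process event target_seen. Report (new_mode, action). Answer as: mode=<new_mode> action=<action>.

mode=Hold action=A_TURN

current mode = Standby; filter table to that mode:
  (Standby, grasp_fail) → (Survey, A_TURN)
  (Standby, target_seen) → (Hold, A_TURN)  ← event matches
  (Standby, low_battery) → (Survey, A_RELEASE)
  (Standby, target_lost) → (Standby, A_PING)
event = target_seen selects (Hold, A_TURN)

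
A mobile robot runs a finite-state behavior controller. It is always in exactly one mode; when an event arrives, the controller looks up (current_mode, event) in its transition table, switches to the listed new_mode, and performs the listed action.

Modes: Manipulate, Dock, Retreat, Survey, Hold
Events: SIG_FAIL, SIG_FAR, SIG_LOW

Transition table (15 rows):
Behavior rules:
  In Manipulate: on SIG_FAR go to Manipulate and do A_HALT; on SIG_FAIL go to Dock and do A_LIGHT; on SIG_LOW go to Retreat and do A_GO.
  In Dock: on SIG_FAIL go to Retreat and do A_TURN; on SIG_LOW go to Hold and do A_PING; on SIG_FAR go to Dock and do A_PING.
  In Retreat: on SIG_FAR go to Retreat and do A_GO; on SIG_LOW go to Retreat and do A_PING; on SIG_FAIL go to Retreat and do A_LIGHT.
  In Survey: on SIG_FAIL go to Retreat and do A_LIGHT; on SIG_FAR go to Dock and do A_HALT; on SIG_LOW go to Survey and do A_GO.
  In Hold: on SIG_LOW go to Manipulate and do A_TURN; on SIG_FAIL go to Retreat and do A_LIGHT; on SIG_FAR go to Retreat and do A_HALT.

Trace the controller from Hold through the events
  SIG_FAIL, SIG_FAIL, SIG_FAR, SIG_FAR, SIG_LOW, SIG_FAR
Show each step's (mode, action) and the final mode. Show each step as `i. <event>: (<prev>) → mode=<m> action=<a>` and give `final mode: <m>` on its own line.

1. SIG_FAIL: (Hold) → mode=Retreat action=A_LIGHT
2. SIG_FAIL: (Retreat) → mode=Retreat action=A_LIGHT
3. SIG_FAR: (Retreat) → mode=Retreat action=A_GO
4. SIG_FAR: (Retreat) → mode=Retreat action=A_GO
5. SIG_LOW: (Retreat) → mode=Retreat action=A_PING
6. SIG_FAR: (Retreat) → mode=Retreat action=A_GO

final mode: Retreat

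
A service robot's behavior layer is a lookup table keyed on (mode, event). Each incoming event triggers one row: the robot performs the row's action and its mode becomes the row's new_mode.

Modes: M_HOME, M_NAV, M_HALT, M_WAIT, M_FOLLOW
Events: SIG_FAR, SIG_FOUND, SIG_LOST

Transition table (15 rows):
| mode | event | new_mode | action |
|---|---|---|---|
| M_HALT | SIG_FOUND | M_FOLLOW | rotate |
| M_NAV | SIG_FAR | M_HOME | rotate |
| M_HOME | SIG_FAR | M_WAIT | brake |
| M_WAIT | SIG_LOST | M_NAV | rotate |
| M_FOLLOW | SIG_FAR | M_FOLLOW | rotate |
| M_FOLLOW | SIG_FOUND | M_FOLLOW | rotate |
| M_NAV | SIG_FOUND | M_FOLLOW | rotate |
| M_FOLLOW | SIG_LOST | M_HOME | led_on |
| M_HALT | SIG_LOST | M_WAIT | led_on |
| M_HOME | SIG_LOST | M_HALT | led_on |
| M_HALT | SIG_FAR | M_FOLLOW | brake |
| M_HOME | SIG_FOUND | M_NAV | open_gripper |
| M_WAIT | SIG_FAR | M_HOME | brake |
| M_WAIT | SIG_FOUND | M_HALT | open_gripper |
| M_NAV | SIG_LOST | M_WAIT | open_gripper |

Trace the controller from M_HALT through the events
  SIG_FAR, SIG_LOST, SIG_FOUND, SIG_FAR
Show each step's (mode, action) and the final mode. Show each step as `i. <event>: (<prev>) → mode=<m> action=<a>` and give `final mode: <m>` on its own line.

1. SIG_FAR: (M_HALT) → mode=M_FOLLOW action=brake
2. SIG_LOST: (M_FOLLOW) → mode=M_HOME action=led_on
3. SIG_FOUND: (M_HOME) → mode=M_NAV action=open_gripper
4. SIG_FAR: (M_NAV) → mode=M_HOME action=rotate

final mode: M_HOME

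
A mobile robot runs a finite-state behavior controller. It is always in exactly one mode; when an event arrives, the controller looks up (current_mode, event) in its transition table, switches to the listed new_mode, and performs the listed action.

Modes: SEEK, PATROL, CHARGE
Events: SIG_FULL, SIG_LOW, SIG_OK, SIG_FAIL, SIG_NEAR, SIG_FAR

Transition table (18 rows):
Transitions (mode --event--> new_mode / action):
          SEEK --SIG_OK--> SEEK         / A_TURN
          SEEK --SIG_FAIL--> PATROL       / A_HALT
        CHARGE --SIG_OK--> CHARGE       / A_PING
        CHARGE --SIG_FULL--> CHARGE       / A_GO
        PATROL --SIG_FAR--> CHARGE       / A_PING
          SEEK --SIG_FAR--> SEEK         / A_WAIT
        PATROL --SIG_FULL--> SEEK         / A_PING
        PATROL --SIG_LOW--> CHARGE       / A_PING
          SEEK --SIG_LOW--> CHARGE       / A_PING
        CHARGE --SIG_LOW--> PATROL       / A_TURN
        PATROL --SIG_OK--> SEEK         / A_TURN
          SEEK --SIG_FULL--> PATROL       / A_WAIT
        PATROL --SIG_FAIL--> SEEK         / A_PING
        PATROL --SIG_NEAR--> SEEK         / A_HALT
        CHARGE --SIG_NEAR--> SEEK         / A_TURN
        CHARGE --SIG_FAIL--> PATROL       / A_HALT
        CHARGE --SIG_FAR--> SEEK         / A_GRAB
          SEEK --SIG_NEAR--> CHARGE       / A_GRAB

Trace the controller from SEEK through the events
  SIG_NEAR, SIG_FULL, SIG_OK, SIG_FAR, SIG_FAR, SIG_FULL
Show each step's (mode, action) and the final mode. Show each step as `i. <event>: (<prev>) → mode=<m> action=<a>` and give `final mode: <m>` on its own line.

1. SIG_NEAR: (SEEK) → mode=CHARGE action=A_GRAB
2. SIG_FULL: (CHARGE) → mode=CHARGE action=A_GO
3. SIG_OK: (CHARGE) → mode=CHARGE action=A_PING
4. SIG_FAR: (CHARGE) → mode=SEEK action=A_GRAB
5. SIG_FAR: (SEEK) → mode=SEEK action=A_WAIT
6. SIG_FULL: (SEEK) → mode=PATROL action=A_WAIT

final mode: PATROL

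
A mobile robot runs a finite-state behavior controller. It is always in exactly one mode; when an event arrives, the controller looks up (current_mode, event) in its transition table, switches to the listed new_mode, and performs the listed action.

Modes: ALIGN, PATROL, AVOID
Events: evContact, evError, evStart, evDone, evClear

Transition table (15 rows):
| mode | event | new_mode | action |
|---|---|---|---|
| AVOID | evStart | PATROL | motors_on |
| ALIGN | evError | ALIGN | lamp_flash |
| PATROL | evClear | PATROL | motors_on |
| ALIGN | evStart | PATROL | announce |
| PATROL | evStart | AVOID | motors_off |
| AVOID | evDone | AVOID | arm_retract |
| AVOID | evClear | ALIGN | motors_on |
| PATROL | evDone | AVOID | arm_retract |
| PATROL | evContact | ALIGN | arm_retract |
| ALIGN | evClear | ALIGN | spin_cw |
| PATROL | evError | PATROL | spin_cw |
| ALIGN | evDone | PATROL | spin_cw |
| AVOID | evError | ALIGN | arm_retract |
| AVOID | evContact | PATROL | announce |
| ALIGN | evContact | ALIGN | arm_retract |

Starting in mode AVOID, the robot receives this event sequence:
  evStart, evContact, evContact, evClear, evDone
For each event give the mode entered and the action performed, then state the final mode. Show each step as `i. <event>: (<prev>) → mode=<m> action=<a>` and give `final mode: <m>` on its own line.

1. evStart: (AVOID) → mode=PATROL action=motors_on
2. evContact: (PATROL) → mode=ALIGN action=arm_retract
3. evContact: (ALIGN) → mode=ALIGN action=arm_retract
4. evClear: (ALIGN) → mode=ALIGN action=spin_cw
5. evDone: (ALIGN) → mode=PATROL action=spin_cw

final mode: PATROL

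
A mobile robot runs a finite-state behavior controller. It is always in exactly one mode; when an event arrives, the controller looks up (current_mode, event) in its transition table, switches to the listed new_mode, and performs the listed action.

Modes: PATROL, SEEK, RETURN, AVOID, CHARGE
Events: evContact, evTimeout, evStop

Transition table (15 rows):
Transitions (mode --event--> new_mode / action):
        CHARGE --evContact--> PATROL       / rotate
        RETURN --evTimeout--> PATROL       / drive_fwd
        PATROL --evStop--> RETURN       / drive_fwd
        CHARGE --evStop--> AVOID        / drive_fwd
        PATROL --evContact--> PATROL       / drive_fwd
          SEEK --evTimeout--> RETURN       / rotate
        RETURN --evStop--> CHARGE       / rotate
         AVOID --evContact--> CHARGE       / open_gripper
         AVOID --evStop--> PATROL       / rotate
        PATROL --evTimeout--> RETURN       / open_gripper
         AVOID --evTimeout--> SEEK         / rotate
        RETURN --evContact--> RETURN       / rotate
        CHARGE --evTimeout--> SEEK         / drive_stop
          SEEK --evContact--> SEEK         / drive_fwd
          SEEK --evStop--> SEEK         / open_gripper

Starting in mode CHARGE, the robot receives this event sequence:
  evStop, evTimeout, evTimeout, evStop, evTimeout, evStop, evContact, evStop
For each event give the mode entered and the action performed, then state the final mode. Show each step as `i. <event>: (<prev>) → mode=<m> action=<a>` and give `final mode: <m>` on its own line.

final mode: SEEK

1. evStop: (CHARGE) → mode=AVOID action=drive_fwd
2. evTimeout: (AVOID) → mode=SEEK action=rotate
3. evTimeout: (SEEK) → mode=RETURN action=rotate
4. evStop: (RETURN) → mode=CHARGE action=rotate
5. evTimeout: (CHARGE) → mode=SEEK action=drive_stop
6. evStop: (SEEK) → mode=SEEK action=open_gripper
7. evContact: (SEEK) → mode=SEEK action=drive_fwd
8. evStop: (SEEK) → mode=SEEK action=open_gripper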